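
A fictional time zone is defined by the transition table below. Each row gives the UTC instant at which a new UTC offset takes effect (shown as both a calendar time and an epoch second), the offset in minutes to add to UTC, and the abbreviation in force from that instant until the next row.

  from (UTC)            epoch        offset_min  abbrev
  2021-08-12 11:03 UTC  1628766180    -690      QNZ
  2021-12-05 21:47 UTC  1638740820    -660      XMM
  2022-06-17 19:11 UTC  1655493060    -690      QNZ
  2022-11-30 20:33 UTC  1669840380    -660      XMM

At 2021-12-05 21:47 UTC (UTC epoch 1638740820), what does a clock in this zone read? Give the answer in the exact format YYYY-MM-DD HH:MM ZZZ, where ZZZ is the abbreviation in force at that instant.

2021-12-05 10:47 XMM

Query: 2021-12-05 21:47 UTC
Rule 2/4 (XMM, -11:00): 2021-12-05 21:47 UTC ≤ query < 2022-06-17 19:11 UTC
21·60 + 47 - 660 = 647 min
647 = 0·1440 + 647; 647 = 10·60 + 47 → 10:47, same day
→ 2021-12-05 10:47 XMM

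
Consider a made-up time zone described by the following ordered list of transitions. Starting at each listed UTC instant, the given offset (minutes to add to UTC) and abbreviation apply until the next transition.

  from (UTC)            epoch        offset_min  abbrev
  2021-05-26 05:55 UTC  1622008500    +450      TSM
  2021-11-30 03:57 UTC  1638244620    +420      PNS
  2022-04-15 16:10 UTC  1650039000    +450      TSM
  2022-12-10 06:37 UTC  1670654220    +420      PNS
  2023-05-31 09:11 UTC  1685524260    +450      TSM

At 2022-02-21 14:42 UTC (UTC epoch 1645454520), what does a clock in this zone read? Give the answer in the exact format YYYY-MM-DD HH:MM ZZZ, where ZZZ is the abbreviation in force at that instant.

2022-02-21 21:42 PNS

Query: 2022-02-21 14:42 UTC
Rule 2/5 (PNS, +07:00): 2021-11-30 03:57 UTC ≤ query < 2022-04-15 16:10 UTC
14·60 + 42 + 420 = 1302 min
1302 = 0·1440 + 1302; 1302 = 21·60 + 42 → 21:42, same day
→ 2022-02-21 21:42 PNS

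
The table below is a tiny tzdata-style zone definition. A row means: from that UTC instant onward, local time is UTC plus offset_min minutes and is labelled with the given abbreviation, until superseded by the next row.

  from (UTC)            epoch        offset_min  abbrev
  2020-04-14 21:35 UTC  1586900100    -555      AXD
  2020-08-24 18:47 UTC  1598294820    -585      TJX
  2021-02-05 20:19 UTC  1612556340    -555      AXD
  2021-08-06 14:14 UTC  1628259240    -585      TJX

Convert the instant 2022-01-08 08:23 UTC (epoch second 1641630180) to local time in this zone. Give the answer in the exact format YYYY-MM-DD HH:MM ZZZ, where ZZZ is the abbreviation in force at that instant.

2022-01-07 22:38 TJX

Query: 2022-01-08 08:23 UTC
Rule 4/4 (TJX, -09:45): 2021-08-06 14:14 UTC ≤ query < +∞
8·60 + 23 - 585 = -82 min
-82 = -1·1440 + 1358; 1358 = 22·60 + 38 → 22:38, 2022-01-08 - 1 day = 2022-01-07
→ 2022-01-07 22:38 TJX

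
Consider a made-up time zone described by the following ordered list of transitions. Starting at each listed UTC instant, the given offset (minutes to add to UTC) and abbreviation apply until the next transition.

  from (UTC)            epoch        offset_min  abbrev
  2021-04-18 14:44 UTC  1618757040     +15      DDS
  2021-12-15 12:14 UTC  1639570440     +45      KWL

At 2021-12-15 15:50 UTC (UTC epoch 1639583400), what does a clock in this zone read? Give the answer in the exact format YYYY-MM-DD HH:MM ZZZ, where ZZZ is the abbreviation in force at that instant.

Query: 2021-12-15 15:50 UTC
Rule 2/2 (KWL, +00:45): 2021-12-15 12:14 UTC ≤ query < +∞
15·60 + 50 + 45 = 995 min
995 = 0·1440 + 995; 995 = 16·60 + 35 → 16:35, same day
→ 2021-12-15 16:35 KWL

2021-12-15 16:35 KWL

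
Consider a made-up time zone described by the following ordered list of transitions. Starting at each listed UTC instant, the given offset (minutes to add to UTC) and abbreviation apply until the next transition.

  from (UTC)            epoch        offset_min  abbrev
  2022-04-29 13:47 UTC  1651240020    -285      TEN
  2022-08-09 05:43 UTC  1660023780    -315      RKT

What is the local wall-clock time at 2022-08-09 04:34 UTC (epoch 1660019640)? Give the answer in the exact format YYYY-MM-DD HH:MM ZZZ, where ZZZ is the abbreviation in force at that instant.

2022-08-08 23:49 TEN

Query: 2022-08-09 04:34 UTC
Rule 1/2 (TEN, -04:45): 2022-04-29 13:47 UTC ≤ query < 2022-08-09 05:43 UTC
4·60 + 34 - 285 = -11 min
-11 = -1·1440 + 1429; 1429 = 23·60 + 49 → 23:49, 2022-08-09 - 1 day = 2022-08-08
→ 2022-08-08 23:49 TEN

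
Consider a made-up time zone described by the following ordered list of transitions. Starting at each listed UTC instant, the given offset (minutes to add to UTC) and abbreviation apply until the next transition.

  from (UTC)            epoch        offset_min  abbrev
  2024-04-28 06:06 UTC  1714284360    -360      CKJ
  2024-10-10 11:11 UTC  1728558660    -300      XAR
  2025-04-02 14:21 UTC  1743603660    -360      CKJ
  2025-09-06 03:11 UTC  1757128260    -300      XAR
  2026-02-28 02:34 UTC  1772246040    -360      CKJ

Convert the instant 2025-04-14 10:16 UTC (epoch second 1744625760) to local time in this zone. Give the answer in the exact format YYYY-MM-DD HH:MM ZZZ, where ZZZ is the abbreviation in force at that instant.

2025-04-14 04:16 CKJ

Query: 2025-04-14 10:16 UTC
Rule 3/5 (CKJ, -06:00): 2025-04-02 14:21 UTC ≤ query < 2025-09-06 03:11 UTC
10·60 + 16 - 360 = 256 min
256 = 0·1440 + 256; 256 = 4·60 + 16 → 04:16, same day
→ 2025-04-14 04:16 CKJ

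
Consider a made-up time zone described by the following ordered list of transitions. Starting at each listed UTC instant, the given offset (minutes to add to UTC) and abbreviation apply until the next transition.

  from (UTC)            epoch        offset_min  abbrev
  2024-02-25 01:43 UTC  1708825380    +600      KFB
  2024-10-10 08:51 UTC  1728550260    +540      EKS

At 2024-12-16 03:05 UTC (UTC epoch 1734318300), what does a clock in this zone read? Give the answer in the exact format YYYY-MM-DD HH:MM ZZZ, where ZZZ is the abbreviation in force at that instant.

Query: 2024-12-16 03:05 UTC
Rule 2/2 (EKS, +09:00): 2024-10-10 08:51 UTC ≤ query < +∞
3·60 + 5 + 540 = 725 min
725 = 0·1440 + 725; 725 = 12·60 + 5 → 12:05, same day
→ 2024-12-16 12:05 EKS

2024-12-16 12:05 EKS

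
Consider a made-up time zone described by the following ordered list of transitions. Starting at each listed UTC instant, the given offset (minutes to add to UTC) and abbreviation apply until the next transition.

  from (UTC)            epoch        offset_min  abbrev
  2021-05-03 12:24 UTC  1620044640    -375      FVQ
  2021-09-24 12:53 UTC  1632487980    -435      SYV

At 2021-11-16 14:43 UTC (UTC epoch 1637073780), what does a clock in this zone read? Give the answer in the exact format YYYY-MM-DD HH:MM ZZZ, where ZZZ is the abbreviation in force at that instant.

2021-11-16 07:28 SYV

Query: 2021-11-16 14:43 UTC
Rule 2/2 (SYV, -07:15): 2021-09-24 12:53 UTC ≤ query < +∞
14·60 + 43 - 435 = 448 min
448 = 0·1440 + 448; 448 = 7·60 + 28 → 07:28, same day
→ 2021-11-16 07:28 SYV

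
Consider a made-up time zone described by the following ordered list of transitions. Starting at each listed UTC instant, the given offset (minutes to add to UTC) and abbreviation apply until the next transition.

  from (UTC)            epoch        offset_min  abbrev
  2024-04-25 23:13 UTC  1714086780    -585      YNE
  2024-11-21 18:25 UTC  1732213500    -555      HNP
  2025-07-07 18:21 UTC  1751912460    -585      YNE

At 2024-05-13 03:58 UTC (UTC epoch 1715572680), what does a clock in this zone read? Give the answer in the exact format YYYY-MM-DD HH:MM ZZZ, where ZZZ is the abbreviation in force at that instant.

2024-05-12 18:13 YNE

Query: 2024-05-13 03:58 UTC
Rule 1/3 (YNE, -09:45): 2024-04-25 23:13 UTC ≤ query < 2024-11-21 18:25 UTC
3·60 + 58 - 585 = -347 min
-347 = -1·1440 + 1093; 1093 = 18·60 + 13 → 18:13, 2024-05-13 - 1 day = 2024-05-12
→ 2024-05-12 18:13 YNE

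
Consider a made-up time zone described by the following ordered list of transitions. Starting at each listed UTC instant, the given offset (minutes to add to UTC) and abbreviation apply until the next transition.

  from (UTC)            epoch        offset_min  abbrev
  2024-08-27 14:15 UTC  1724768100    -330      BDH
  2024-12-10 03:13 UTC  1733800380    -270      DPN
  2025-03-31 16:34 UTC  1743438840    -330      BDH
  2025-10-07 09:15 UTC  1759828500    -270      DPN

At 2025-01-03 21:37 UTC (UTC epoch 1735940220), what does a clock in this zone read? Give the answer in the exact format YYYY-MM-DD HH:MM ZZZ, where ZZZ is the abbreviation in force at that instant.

2025-01-03 17:07 DPN

Query: 2025-01-03 21:37 UTC
Rule 2/4 (DPN, -04:30): 2024-12-10 03:13 UTC ≤ query < 2025-03-31 16:34 UTC
21·60 + 37 - 270 = 1027 min
1027 = 0·1440 + 1027; 1027 = 17·60 + 7 → 17:07, same day
→ 2025-01-03 17:07 DPN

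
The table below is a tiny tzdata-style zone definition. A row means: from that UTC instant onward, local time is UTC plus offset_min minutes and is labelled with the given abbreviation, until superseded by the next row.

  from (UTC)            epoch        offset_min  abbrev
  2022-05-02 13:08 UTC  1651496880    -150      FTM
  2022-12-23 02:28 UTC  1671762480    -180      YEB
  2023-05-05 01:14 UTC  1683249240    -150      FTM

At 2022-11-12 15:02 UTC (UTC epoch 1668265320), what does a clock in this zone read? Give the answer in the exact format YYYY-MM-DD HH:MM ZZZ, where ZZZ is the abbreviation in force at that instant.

2022-11-12 12:32 FTM

Query: 2022-11-12 15:02 UTC
Rule 1/3 (FTM, -02:30): 2022-05-02 13:08 UTC ≤ query < 2022-12-23 02:28 UTC
15·60 + 2 - 150 = 752 min
752 = 0·1440 + 752; 752 = 12·60 + 32 → 12:32, same day
→ 2022-11-12 12:32 FTM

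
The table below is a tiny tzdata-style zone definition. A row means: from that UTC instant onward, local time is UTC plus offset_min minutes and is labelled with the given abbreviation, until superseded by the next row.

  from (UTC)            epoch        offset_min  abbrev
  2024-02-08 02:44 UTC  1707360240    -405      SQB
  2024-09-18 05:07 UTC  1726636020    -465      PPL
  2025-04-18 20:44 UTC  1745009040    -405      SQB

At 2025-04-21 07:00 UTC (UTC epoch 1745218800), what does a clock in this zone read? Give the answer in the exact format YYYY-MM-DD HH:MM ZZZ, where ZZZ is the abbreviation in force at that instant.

2025-04-21 00:15 SQB

Query: 2025-04-21 07:00 UTC
Rule 3/3 (SQB, -06:45): 2025-04-18 20:44 UTC ≤ query < +∞
7·60 + 0 - 405 = 15 min
15 = 0·1440 + 15; 15 = 0·60 + 15 → 00:15, same day
→ 2025-04-21 00:15 SQB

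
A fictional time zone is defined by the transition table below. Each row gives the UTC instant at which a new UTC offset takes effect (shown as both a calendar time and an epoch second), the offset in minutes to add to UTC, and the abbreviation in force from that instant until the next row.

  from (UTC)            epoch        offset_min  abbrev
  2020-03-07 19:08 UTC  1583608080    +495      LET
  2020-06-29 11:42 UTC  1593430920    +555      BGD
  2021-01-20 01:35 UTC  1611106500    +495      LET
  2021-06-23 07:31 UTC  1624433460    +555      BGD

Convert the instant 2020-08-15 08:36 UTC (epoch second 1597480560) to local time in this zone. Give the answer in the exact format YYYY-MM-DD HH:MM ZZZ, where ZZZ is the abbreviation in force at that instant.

Query: 2020-08-15 08:36 UTC
Rule 2/4 (BGD, +09:15): 2020-06-29 11:42 UTC ≤ query < 2021-01-20 01:35 UTC
8·60 + 36 + 555 = 1071 min
1071 = 0·1440 + 1071; 1071 = 17·60 + 51 → 17:51, same day
→ 2020-08-15 17:51 BGD

2020-08-15 17:51 BGD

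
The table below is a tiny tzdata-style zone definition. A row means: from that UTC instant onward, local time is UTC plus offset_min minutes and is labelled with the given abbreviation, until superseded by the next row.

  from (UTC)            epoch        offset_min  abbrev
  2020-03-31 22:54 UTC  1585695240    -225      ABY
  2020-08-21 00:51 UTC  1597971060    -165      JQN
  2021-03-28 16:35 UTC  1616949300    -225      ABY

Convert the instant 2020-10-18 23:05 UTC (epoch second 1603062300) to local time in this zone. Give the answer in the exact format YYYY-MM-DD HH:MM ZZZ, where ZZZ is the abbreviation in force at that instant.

Query: 2020-10-18 23:05 UTC
Rule 2/3 (JQN, -02:45): 2020-08-21 00:51 UTC ≤ query < 2021-03-28 16:35 UTC
23·60 + 5 - 165 = 1220 min
1220 = 0·1440 + 1220; 1220 = 20·60 + 20 → 20:20, same day
→ 2020-10-18 20:20 JQN

2020-10-18 20:20 JQN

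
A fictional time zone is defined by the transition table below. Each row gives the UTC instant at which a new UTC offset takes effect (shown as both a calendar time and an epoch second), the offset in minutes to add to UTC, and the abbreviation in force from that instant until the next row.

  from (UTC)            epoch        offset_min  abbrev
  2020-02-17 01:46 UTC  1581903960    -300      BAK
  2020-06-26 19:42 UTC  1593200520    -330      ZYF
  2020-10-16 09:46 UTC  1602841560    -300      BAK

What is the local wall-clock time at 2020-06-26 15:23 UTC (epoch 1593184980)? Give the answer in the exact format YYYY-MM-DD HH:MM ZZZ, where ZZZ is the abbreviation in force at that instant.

2020-06-26 10:23 BAK

Query: 2020-06-26 15:23 UTC
Rule 1/3 (BAK, -05:00): 2020-02-17 01:46 UTC ≤ query < 2020-06-26 19:42 UTC
15·60 + 23 - 300 = 623 min
623 = 0·1440 + 623; 623 = 10·60 + 23 → 10:23, same day
→ 2020-06-26 10:23 BAK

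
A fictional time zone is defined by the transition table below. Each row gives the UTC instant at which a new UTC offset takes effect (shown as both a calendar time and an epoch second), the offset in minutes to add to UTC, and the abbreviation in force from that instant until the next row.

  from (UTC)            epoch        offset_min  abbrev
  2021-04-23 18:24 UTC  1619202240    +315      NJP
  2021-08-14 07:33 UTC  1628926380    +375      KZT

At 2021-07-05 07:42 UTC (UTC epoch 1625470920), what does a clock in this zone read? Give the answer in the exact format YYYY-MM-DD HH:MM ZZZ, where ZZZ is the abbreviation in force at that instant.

Query: 2021-07-05 07:42 UTC
Rule 1/2 (NJP, +05:15): 2021-04-23 18:24 UTC ≤ query < 2021-08-14 07:33 UTC
7·60 + 42 + 315 = 777 min
777 = 0·1440 + 777; 777 = 12·60 + 57 → 12:57, same day
→ 2021-07-05 12:57 NJP

2021-07-05 12:57 NJP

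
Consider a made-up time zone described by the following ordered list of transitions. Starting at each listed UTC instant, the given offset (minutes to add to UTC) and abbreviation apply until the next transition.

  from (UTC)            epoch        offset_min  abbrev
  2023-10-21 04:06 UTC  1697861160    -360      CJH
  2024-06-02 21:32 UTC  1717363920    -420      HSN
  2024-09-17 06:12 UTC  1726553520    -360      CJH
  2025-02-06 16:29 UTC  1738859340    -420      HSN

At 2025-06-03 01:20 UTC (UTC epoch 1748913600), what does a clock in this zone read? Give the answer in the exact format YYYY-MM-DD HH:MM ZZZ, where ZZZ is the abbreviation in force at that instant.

Query: 2025-06-03 01:20 UTC
Rule 4/4 (HSN, -07:00): 2025-02-06 16:29 UTC ≤ query < +∞
1·60 + 20 - 420 = -340 min
-340 = -1·1440 + 1100; 1100 = 18·60 + 20 → 18:20, 2025-06-03 - 1 day = 2025-06-02
→ 2025-06-02 18:20 HSN

2025-06-02 18:20 HSN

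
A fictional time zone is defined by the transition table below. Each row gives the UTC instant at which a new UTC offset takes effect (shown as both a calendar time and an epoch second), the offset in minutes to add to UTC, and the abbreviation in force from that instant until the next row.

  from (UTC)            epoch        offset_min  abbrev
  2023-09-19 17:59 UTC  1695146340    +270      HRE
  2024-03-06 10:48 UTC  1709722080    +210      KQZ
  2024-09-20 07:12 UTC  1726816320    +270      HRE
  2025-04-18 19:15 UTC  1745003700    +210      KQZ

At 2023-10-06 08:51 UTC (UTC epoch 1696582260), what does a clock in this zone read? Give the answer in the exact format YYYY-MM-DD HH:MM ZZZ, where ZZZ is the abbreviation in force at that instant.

Query: 2023-10-06 08:51 UTC
Rule 1/4 (HRE, +04:30): 2023-09-19 17:59 UTC ≤ query < 2024-03-06 10:48 UTC
8·60 + 51 + 270 = 801 min
801 = 0·1440 + 801; 801 = 13·60 + 21 → 13:21, same day
→ 2023-10-06 13:21 HRE

2023-10-06 13:21 HRE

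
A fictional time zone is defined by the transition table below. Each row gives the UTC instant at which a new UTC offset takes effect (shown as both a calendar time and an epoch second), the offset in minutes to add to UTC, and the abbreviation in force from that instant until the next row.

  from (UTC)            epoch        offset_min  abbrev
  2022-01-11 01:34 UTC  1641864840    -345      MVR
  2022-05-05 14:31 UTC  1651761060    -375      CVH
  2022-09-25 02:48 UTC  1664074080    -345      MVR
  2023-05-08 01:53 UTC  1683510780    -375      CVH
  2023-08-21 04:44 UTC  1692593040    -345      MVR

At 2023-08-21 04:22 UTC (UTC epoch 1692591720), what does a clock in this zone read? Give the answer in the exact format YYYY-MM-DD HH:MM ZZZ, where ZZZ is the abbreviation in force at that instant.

Query: 2023-08-21 04:22 UTC
Rule 4/5 (CVH, -06:15): 2023-05-08 01:53 UTC ≤ query < 2023-08-21 04:44 UTC
4·60 + 22 - 375 = -113 min
-113 = -1·1440 + 1327; 1327 = 22·60 + 7 → 22:07, 2023-08-21 - 1 day = 2023-08-20
→ 2023-08-20 22:07 CVH

2023-08-20 22:07 CVH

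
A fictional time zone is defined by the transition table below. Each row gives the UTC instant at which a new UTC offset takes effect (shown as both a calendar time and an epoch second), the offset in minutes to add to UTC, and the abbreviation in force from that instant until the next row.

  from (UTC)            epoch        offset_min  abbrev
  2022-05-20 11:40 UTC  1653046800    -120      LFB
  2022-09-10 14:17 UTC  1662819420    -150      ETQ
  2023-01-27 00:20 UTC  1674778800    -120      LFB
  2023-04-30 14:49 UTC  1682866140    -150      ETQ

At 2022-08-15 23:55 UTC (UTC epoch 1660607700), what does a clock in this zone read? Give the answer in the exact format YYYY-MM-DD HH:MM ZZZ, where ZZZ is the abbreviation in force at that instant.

Query: 2022-08-15 23:55 UTC
Rule 1/4 (LFB, -02:00): 2022-05-20 11:40 UTC ≤ query < 2022-09-10 14:17 UTC
23·60 + 55 - 120 = 1315 min
1315 = 0·1440 + 1315; 1315 = 21·60 + 55 → 21:55, same day
→ 2022-08-15 21:55 LFB

2022-08-15 21:55 LFB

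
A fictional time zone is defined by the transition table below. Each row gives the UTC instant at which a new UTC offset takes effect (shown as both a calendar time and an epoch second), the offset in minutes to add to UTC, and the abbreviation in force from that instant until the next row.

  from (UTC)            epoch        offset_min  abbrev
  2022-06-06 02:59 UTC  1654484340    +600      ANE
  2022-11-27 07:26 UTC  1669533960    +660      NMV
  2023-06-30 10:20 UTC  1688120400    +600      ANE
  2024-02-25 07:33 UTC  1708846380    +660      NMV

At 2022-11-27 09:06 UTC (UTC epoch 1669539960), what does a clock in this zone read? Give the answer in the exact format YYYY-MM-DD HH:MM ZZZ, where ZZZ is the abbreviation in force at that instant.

2022-11-27 20:06 NMV

Query: 2022-11-27 09:06 UTC
Rule 2/4 (NMV, +11:00): 2022-11-27 07:26 UTC ≤ query < 2023-06-30 10:20 UTC
9·60 + 6 + 660 = 1206 min
1206 = 0·1440 + 1206; 1206 = 20·60 + 6 → 20:06, same day
→ 2022-11-27 20:06 NMV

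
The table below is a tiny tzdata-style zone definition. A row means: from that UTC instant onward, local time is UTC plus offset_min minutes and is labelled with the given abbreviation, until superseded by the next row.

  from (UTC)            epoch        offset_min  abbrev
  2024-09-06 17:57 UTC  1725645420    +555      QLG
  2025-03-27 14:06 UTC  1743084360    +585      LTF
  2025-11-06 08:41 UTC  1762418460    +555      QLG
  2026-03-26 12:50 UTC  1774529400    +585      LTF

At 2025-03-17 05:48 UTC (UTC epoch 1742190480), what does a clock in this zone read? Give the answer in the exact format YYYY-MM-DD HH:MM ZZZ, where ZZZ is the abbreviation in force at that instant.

2025-03-17 15:03 QLG

Query: 2025-03-17 05:48 UTC
Rule 1/4 (QLG, +09:15): 2024-09-06 17:57 UTC ≤ query < 2025-03-27 14:06 UTC
5·60 + 48 + 555 = 903 min
903 = 0·1440 + 903; 903 = 15·60 + 3 → 15:03, same day
→ 2025-03-17 15:03 QLG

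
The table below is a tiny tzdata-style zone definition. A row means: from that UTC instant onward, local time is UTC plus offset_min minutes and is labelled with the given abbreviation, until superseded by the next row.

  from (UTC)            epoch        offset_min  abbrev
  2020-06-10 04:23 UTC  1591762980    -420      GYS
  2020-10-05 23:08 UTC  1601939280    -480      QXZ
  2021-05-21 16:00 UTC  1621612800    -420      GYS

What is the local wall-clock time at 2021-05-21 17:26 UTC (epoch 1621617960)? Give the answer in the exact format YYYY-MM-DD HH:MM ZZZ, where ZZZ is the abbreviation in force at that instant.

2021-05-21 10:26 GYS

Query: 2021-05-21 17:26 UTC
Rule 3/3 (GYS, -07:00): 2021-05-21 16:00 UTC ≤ query < +∞
17·60 + 26 - 420 = 626 min
626 = 0·1440 + 626; 626 = 10·60 + 26 → 10:26, same day
→ 2021-05-21 10:26 GYS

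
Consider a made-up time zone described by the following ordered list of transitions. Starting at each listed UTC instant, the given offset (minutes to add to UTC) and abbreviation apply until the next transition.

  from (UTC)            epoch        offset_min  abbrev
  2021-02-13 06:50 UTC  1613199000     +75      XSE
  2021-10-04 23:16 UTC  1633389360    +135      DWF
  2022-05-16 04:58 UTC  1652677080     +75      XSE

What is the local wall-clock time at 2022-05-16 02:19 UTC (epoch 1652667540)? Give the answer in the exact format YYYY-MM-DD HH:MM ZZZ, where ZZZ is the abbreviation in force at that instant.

2022-05-16 04:34 DWF

Query: 2022-05-16 02:19 UTC
Rule 2/3 (DWF, +02:15): 2021-10-04 23:16 UTC ≤ query < 2022-05-16 04:58 UTC
2·60 + 19 + 135 = 274 min
274 = 0·1440 + 274; 274 = 4·60 + 34 → 04:34, same day
→ 2022-05-16 04:34 DWF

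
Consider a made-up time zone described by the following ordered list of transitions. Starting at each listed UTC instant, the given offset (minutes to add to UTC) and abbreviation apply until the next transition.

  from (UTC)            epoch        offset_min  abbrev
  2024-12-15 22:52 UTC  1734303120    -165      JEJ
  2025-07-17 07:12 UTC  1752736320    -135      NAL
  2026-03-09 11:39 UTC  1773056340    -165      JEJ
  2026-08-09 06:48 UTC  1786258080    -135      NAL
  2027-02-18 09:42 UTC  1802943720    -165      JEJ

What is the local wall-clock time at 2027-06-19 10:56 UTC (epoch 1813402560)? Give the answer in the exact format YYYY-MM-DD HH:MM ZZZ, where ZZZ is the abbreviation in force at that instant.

Query: 2027-06-19 10:56 UTC
Rule 5/5 (JEJ, -02:45): 2027-02-18 09:42 UTC ≤ query < +∞
10·60 + 56 - 165 = 491 min
491 = 0·1440 + 491; 491 = 8·60 + 11 → 08:11, same day
→ 2027-06-19 08:11 JEJ

2027-06-19 08:11 JEJ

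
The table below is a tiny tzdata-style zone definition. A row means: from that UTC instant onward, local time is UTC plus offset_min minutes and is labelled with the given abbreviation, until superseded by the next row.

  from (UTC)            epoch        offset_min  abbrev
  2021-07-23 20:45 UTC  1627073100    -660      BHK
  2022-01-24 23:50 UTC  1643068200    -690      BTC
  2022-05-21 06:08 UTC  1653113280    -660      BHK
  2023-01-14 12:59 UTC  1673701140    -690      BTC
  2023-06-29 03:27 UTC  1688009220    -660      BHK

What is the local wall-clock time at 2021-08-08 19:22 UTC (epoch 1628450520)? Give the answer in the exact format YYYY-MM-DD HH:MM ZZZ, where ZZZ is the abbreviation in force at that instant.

2021-08-08 08:22 BHK

Query: 2021-08-08 19:22 UTC
Rule 1/5 (BHK, -11:00): 2021-07-23 20:45 UTC ≤ query < 2022-01-24 23:50 UTC
19·60 + 22 - 660 = 502 min
502 = 0·1440 + 502; 502 = 8·60 + 22 → 08:22, same day
→ 2021-08-08 08:22 BHK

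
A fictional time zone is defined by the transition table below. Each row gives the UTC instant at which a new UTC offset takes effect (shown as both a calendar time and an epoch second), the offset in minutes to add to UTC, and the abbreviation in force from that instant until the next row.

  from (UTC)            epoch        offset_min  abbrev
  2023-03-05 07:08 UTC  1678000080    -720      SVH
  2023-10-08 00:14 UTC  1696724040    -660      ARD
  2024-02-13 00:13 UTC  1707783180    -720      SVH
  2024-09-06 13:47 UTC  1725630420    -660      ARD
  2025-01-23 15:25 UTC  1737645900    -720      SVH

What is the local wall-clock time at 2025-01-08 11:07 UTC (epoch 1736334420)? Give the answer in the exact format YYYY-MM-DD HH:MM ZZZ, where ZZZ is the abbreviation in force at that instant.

Query: 2025-01-08 11:07 UTC
Rule 4/5 (ARD, -11:00): 2024-09-06 13:47 UTC ≤ query < 2025-01-23 15:25 UTC
11·60 + 7 - 660 = 7 min
7 = 0·1440 + 7; 7 = 0·60 + 7 → 00:07, same day
→ 2025-01-08 00:07 ARD

2025-01-08 00:07 ARD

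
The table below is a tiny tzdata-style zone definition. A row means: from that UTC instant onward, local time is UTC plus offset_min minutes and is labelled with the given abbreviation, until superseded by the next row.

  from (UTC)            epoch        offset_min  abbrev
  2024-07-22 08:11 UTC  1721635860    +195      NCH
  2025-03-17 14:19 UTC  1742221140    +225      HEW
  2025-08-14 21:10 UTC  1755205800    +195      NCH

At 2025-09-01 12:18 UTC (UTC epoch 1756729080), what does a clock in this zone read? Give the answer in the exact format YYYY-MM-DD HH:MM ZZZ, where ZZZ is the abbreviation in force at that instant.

2025-09-01 15:33 NCH

Query: 2025-09-01 12:18 UTC
Rule 3/3 (NCH, +03:15): 2025-08-14 21:10 UTC ≤ query < +∞
12·60 + 18 + 195 = 933 min
933 = 0·1440 + 933; 933 = 15·60 + 33 → 15:33, same day
→ 2025-09-01 15:33 NCH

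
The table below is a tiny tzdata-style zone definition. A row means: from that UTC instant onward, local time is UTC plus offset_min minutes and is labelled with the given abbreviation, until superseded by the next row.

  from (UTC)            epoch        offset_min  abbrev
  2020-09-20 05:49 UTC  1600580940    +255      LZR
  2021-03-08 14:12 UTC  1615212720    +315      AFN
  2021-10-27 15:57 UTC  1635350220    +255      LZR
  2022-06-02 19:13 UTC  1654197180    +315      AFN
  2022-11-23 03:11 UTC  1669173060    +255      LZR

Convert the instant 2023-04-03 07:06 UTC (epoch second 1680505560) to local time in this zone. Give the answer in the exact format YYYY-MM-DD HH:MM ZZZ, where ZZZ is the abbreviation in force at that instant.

Query: 2023-04-03 07:06 UTC
Rule 5/5 (LZR, +04:15): 2022-11-23 03:11 UTC ≤ query < +∞
7·60 + 6 + 255 = 681 min
681 = 0·1440 + 681; 681 = 11·60 + 21 → 11:21, same day
→ 2023-04-03 11:21 LZR

2023-04-03 11:21 LZR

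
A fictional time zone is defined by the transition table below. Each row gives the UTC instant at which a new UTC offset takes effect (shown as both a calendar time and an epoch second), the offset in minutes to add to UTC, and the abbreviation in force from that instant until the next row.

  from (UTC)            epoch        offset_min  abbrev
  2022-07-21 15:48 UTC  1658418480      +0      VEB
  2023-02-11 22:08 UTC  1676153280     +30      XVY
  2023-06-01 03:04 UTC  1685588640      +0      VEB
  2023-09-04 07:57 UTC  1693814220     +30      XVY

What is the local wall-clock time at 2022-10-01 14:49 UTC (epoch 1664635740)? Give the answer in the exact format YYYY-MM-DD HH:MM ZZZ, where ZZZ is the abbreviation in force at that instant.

Query: 2022-10-01 14:49 UTC
Rule 1/4 (VEB, +00:00): 2022-07-21 15:48 UTC ≤ query < 2023-02-11 22:08 UTC
14·60 + 49 + 0 = 889 min
889 = 0·1440 + 889; 889 = 14·60 + 49 → 14:49, same day
→ 2022-10-01 14:49 VEB

2022-10-01 14:49 VEB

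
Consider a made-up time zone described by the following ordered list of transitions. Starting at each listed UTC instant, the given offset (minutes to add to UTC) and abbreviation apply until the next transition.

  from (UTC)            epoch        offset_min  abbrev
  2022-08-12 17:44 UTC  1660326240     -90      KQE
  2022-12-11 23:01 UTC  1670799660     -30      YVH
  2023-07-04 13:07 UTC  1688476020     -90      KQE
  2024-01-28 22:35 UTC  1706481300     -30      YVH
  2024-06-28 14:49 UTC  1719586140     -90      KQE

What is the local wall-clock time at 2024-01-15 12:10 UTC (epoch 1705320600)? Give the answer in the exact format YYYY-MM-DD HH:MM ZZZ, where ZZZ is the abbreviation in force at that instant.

2024-01-15 10:40 KQE

Query: 2024-01-15 12:10 UTC
Rule 3/5 (KQE, -01:30): 2023-07-04 13:07 UTC ≤ query < 2024-01-28 22:35 UTC
12·60 + 10 - 90 = 640 min
640 = 0·1440 + 640; 640 = 10·60 + 40 → 10:40, same day
→ 2024-01-15 10:40 KQE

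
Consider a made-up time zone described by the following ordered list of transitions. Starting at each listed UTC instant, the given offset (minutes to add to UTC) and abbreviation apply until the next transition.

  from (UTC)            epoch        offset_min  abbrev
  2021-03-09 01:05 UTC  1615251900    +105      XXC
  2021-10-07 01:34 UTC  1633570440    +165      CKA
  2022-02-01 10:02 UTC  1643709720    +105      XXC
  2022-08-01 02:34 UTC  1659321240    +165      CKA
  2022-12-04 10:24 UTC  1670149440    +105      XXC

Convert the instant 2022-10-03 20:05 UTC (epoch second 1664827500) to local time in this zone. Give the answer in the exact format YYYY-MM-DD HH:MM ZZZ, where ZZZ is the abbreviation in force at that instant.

Query: 2022-10-03 20:05 UTC
Rule 4/5 (CKA, +02:45): 2022-08-01 02:34 UTC ≤ query < 2022-12-04 10:24 UTC
20·60 + 5 + 165 = 1370 min
1370 = 0·1440 + 1370; 1370 = 22·60 + 50 → 22:50, same day
→ 2022-10-03 22:50 CKA

2022-10-03 22:50 CKA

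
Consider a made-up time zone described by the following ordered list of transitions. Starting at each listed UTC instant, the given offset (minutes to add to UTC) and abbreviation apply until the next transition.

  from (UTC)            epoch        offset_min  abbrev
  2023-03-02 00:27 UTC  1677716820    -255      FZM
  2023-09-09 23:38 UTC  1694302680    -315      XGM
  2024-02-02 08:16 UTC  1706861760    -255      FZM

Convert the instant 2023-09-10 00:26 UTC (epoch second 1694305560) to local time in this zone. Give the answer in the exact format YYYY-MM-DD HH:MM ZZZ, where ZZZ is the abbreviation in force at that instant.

Query: 2023-09-10 00:26 UTC
Rule 2/3 (XGM, -05:15): 2023-09-09 23:38 UTC ≤ query < 2024-02-02 08:16 UTC
0·60 + 26 - 315 = -289 min
-289 = -1·1440 + 1151; 1151 = 19·60 + 11 → 19:11, 2023-09-10 - 1 day = 2023-09-09
→ 2023-09-09 19:11 XGM

2023-09-09 19:11 XGM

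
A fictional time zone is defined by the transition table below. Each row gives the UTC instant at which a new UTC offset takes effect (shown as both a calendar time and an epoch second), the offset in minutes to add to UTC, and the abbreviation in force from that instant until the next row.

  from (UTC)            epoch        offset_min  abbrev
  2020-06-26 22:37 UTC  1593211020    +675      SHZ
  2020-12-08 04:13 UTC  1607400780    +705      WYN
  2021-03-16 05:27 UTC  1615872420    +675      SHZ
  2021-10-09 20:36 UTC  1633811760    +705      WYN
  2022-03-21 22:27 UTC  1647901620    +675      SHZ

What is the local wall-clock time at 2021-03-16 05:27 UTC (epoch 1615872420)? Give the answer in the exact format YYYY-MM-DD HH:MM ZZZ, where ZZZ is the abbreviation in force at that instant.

2021-03-16 16:42 SHZ

Query: 2021-03-16 05:27 UTC
Rule 3/5 (SHZ, +11:15): 2021-03-16 05:27 UTC ≤ query < 2021-10-09 20:36 UTC
5·60 + 27 + 675 = 1002 min
1002 = 0·1440 + 1002; 1002 = 16·60 + 42 → 16:42, same day
→ 2021-03-16 16:42 SHZ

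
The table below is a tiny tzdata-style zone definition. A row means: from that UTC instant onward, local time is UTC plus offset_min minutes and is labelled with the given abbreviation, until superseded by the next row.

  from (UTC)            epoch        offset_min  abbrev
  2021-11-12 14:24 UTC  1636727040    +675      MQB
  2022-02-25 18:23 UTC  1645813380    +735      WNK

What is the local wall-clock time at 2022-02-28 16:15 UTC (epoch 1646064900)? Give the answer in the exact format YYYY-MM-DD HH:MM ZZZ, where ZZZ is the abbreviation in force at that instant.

2022-03-01 04:30 WNK

Query: 2022-02-28 16:15 UTC
Rule 2/2 (WNK, +12:15): 2022-02-25 18:23 UTC ≤ query < +∞
16·60 + 15 + 735 = 1710 min
1710 = 1·1440 + 270; 270 = 4·60 + 30 → 04:30, 2022-02-28 + 1 day = 2022-03-01
→ 2022-03-01 04:30 WNK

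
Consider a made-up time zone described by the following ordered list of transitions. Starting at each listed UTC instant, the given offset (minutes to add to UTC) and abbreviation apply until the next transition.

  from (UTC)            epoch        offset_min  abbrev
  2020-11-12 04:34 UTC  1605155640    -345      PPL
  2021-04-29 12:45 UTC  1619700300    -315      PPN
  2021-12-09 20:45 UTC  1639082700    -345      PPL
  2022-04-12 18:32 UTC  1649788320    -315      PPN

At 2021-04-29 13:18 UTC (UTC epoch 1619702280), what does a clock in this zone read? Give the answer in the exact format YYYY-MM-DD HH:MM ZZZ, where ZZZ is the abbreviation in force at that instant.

Query: 2021-04-29 13:18 UTC
Rule 2/4 (PPN, -05:15): 2021-04-29 12:45 UTC ≤ query < 2021-12-09 20:45 UTC
13·60 + 18 - 315 = 483 min
483 = 0·1440 + 483; 483 = 8·60 + 3 → 08:03, same day
→ 2021-04-29 08:03 PPN

2021-04-29 08:03 PPN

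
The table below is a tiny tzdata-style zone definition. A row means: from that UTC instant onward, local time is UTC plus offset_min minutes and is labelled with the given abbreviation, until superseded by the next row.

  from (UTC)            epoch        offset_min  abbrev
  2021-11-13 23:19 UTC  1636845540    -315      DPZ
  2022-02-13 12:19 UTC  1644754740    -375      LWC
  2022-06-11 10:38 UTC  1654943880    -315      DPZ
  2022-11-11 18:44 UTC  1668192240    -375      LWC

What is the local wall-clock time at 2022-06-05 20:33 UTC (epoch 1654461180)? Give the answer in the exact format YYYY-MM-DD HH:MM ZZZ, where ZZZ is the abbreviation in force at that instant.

2022-06-05 14:18 LWC

Query: 2022-06-05 20:33 UTC
Rule 2/4 (LWC, -06:15): 2022-02-13 12:19 UTC ≤ query < 2022-06-11 10:38 UTC
20·60 + 33 - 375 = 858 min
858 = 0·1440 + 858; 858 = 14·60 + 18 → 14:18, same day
→ 2022-06-05 14:18 LWC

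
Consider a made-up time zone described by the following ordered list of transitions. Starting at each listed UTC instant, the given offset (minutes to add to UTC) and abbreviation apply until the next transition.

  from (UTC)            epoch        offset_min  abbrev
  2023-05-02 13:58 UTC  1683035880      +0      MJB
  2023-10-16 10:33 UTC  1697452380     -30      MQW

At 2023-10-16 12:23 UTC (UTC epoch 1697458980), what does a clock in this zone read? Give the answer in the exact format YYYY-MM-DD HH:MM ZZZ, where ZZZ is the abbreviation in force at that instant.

Query: 2023-10-16 12:23 UTC
Rule 2/2 (MQW, -00:30): 2023-10-16 10:33 UTC ≤ query < +∞
12·60 + 23 - 30 = 713 min
713 = 0·1440 + 713; 713 = 11·60 + 53 → 11:53, same day
→ 2023-10-16 11:53 MQW

2023-10-16 11:53 MQW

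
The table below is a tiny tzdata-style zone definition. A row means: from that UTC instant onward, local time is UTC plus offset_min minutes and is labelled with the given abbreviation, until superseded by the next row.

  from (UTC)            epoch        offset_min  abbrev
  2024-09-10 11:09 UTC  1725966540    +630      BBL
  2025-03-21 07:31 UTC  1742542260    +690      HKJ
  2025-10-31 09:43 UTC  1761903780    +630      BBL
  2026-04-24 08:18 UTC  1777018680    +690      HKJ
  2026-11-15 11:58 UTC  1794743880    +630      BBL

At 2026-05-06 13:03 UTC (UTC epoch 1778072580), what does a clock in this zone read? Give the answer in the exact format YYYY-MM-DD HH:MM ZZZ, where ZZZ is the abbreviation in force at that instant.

Query: 2026-05-06 13:03 UTC
Rule 4/5 (HKJ, +11:30): 2026-04-24 08:18 UTC ≤ query < 2026-11-15 11:58 UTC
13·60 + 3 + 690 = 1473 min
1473 = 1·1440 + 33; 33 = 0·60 + 33 → 00:33, 2026-05-06 + 1 day = 2026-05-07
→ 2026-05-07 00:33 HKJ

2026-05-07 00:33 HKJ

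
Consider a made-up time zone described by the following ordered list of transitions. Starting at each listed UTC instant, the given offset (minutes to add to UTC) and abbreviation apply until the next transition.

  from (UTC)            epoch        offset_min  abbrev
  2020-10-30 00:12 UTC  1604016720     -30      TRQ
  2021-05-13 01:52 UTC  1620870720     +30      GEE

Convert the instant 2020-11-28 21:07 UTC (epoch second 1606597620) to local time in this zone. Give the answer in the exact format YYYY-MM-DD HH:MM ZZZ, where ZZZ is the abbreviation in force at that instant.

Query: 2020-11-28 21:07 UTC
Rule 1/2 (TRQ, -00:30): 2020-10-30 00:12 UTC ≤ query < 2021-05-13 01:52 UTC
21·60 + 7 - 30 = 1237 min
1237 = 0·1440 + 1237; 1237 = 20·60 + 37 → 20:37, same day
→ 2020-11-28 20:37 TRQ

2020-11-28 20:37 TRQ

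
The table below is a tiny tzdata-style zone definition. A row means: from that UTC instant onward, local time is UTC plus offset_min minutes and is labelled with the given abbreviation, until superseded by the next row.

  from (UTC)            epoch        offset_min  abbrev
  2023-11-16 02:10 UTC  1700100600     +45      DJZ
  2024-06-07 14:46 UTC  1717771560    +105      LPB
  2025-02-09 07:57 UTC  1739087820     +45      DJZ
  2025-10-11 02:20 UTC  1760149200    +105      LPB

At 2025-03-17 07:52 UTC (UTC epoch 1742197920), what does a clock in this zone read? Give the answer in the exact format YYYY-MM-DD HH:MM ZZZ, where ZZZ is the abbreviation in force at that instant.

2025-03-17 08:37 DJZ

Query: 2025-03-17 07:52 UTC
Rule 3/4 (DJZ, +00:45): 2025-02-09 07:57 UTC ≤ query < 2025-10-11 02:20 UTC
7·60 + 52 + 45 = 517 min
517 = 0·1440 + 517; 517 = 8·60 + 37 → 08:37, same day
→ 2025-03-17 08:37 DJZ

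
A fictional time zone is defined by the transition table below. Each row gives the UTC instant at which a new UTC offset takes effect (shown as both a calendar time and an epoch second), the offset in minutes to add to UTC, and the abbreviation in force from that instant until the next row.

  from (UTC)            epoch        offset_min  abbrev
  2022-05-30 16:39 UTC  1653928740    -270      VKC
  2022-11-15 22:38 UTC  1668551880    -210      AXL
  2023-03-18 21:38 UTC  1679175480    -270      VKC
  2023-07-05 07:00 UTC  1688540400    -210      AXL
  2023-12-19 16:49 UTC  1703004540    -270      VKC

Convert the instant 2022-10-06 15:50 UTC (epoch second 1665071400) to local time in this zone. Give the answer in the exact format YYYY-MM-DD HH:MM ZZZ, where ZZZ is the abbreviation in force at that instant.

2022-10-06 11:20 VKC

Query: 2022-10-06 15:50 UTC
Rule 1/5 (VKC, -04:30): 2022-05-30 16:39 UTC ≤ query < 2022-11-15 22:38 UTC
15·60 + 50 - 270 = 680 min
680 = 0·1440 + 680; 680 = 11·60 + 20 → 11:20, same day
→ 2022-10-06 11:20 VKC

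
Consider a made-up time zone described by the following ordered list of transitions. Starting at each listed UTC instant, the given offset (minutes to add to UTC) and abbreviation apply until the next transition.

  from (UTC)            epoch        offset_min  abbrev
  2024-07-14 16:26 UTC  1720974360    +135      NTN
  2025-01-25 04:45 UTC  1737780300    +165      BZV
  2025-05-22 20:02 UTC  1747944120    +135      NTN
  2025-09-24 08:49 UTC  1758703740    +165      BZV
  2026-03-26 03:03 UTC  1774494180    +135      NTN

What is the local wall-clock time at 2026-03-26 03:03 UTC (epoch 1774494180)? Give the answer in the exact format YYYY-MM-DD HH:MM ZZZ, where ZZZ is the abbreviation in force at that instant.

Query: 2026-03-26 03:03 UTC
Rule 5/5 (NTN, +02:15): 2026-03-26 03:03 UTC ≤ query < +∞
3·60 + 3 + 135 = 318 min
318 = 0·1440 + 318; 318 = 5·60 + 18 → 05:18, same day
→ 2026-03-26 05:18 NTN

2026-03-26 05:18 NTN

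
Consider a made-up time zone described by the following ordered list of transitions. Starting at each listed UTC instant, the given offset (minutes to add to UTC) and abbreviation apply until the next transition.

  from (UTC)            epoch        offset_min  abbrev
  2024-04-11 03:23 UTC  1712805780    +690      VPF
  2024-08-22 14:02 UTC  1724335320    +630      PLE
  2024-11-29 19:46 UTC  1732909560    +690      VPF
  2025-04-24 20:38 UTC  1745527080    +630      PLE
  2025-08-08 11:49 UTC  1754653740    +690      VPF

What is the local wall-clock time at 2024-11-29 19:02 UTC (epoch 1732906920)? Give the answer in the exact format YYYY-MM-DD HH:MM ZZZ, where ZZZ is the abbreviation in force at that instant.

Query: 2024-11-29 19:02 UTC
Rule 2/5 (PLE, +10:30): 2024-08-22 14:02 UTC ≤ query < 2024-11-29 19:46 UTC
19·60 + 2 + 630 = 1772 min
1772 = 1·1440 + 332; 332 = 5·60 + 32 → 05:32, 2024-11-29 + 1 day = 2024-11-30
→ 2024-11-30 05:32 PLE

2024-11-30 05:32 PLE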